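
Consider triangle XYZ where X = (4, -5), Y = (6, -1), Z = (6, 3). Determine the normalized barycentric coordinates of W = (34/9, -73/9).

Signed area of the reference triangle: [XYZ] = ½·(4·(-1−3) + 6·(3−(-5)) + 6·(-5−(-1))) = ½·(-16 + 48 − 24) = 4.
[WYZ] = ½·((34/9)·(-1−3) + 6·(3−(-73/9)) + 6·(-73/9−(-1))) = ½·(-136/9 + 200/3 − 128/3) = 40/9, so the X-coordinate is (40/9)/4 = 10/9.
[XWZ] = ½·(4·(-73/9−3) + (34/9)·(3−(-5)) + 6·(-5−(-73/9))) = ½·(-400/9 + 272/9 + 56/3) = 20/9, so the Y-coordinate is 5/9.
[XYW] = ½·(4·(-1−(-73/9)) + 6·(-73/9−(-5)) + (34/9)·(-5−(-1))) = ½·(256/9 − 56/3 − 136/9) = -8/3, so the Z-coordinate is -2/3.

(10/9, 5/9, -2/3)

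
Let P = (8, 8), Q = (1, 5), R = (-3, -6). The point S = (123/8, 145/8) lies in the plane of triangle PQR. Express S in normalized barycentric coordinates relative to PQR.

(13/8, 1/8, -3/4)

Signed area of the reference triangle: [PQR] = ½·(8·(5−(-6)) + 1·(-6−8) + (-3)·(8−5)) = ½·(88 − 14 − 9) = 65/2.
[SQR] = ½·((123/8)·(5−(-6)) + 1·(-6−(145/8)) + (-3)·(145/8−5)) = ½·(1353/8 − 193/8 − 315/8) = 845/16, so the P-coordinate is (845/16)/(65/2) = 13/8.
[PSR] = ½·(8·(145/8−(-6)) + (123/8)·(-6−8) + (-3)·(8−(145/8))) = ½·(193 − 861/4 + 243/8) = 65/16, so the Q-coordinate is 1/8.
[PQS] = ½·(8·(5−(145/8)) + 1·(145/8−8) + (123/8)·(8−5)) = ½·(-105 + 81/8 + 369/8) = -195/8, so the R-coordinate is -3/4.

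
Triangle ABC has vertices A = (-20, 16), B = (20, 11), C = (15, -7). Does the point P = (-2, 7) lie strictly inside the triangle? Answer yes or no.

Barycentric coordinates of P: (376/745, 99/745, 54/149).
The three coordinates are positive, positive, positive; a point is interior exactly when all three are positive.

yes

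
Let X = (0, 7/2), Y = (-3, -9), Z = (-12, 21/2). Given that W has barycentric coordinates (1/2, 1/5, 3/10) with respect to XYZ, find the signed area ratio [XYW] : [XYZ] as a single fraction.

3/10

The signed ratio [XYW]/[XYZ] equals the barycentric coordinate of W at vertex Z, which is 3/10.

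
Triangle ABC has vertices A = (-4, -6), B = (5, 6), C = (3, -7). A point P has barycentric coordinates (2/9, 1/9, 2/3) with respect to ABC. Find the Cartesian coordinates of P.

P = (2/9)·A + (1/9)·B + (2/3)·C.
x-coordinate: (2/9)·(-4) + (1/9)·5 + (2/3)·3 = 5/3.
y-coordinate: (2/9)·(-6) + (1/9)·6 + (2/3)·(-7) = -16/3.

(5/3, -16/3)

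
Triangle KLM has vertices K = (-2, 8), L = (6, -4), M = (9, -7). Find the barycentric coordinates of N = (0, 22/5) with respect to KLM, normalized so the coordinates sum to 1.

Signed area of the reference triangle: [KLM] = ½·((-2)·(-4−(-7)) + 6·(-7−8) + 9·(8−(-4))) = ½·(-6 − 90 + 108) = 6.
[NLM] = ½·(0·(-4−(-7)) + 6·(-7−(22/5)) + 9·(22/5−(-4))) = ½·(0 − 342/5 + 378/5) = 18/5, so the K-coordinate is (18/5)/6 = 3/5.
[KNM] = ½·((-2)·(22/5−(-7)) + 0·(-7−8) + 9·(8−(22/5))) = ½·(-114/5 + 0 + 162/5) = 24/5, so the L-coordinate is 4/5.
[KLN] = ½·((-2)·(-4−(22/5)) + 6·(22/5−8) + 0·(8−(-4))) = ½·(84/5 − 108/5 + 0) = -12/5, so the M-coordinate is -2/5.

(3/5, 4/5, -2/5)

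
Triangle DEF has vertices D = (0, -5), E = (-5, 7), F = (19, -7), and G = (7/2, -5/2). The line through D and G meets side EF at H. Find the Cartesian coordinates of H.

(7, 0)

Barycentric coordinates of G with respect to DEF: (1/2, 1/4, 1/4).
On side EF the D-coordinate is zero; dropping G's D-weight 1/2 and renormalizing the remaining 1/4 : 1/4 gives weights 1/2, 1/2 on E, F.
H = (1/2)·(-5, 7) + (1/2)·(19, -7) = (7, 0).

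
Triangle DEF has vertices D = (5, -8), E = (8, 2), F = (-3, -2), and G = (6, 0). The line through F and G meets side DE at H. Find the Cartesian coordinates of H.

(15/2, 1/3)

Barycentric coordinates of G with respect to DEF: (1/7, 5/7, 1/7).
On side DE the F-coordinate is zero; dropping G's F-weight 1/7 and renormalizing the remaining 1/7 : 5/7 gives weights 1/6, 5/6 on D, E.
H = (1/6)·(5, -8) + (5/6)·(8, 2) = (15/2, 1/3).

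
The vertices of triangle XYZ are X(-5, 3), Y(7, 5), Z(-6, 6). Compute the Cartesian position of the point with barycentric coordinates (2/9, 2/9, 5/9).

(-26/9, 46/9)

W = (2/9)·X + (2/9)·Y + (5/9)·Z.
x-coordinate: (2/9)·(-5) + (2/9)·7 + (5/9)·(-6) = -26/9.
y-coordinate: (2/9)·3 + (2/9)·5 + (5/9)·6 = 46/9.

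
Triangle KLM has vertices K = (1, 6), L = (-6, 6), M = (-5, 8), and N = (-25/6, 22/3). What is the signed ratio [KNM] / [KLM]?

1/6

[KLM] = ½·(1·(6−8) + (-6)·(8−6) + (-5)·(6−6)) = ½·(-2 − 12 + 0) = -7.
[KNM] = ½·(1·(22/3−8) + (-25/6)·(8−6) + (-5)·(6−(22/3))) = ½·(-2/3 − 25/3 + 20/3) = -7/6, so the ratio is (-7/6)/(-7) = 1/6.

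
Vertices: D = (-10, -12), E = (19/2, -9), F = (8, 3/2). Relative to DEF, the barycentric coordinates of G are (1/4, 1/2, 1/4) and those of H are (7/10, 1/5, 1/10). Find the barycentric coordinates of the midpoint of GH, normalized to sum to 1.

(19/40, 7/20, 7/40)

Since both coordinate triples sum to 1, the midpoint's barycentrics are the componentwise average.
(1/4+7/10)/2 = 19/40; similarly 7/20 and 7/40.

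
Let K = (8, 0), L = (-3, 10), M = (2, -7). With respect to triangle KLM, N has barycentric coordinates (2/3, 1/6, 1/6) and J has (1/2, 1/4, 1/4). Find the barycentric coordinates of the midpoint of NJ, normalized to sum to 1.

Since both coordinate triples sum to 1, the midpoint's barycentrics are the componentwise average.
(2/3+1/2)/2 = 7/12; similarly 5/24 and 5/24.

(7/12, 5/24, 5/24)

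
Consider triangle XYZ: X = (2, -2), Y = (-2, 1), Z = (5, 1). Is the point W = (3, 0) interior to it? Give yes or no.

Barycentric coordinates of W: (1/3, 1/7, 11/21).
The three coordinates are positive, positive, positive; a point is interior exactly when all three are positive.

yes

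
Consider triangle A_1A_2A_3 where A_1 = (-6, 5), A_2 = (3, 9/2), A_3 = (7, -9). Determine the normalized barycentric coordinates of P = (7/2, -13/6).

Signed area of the reference triangle: [A_1A_2A_3] = ½·((-6)·(9/2−(-9)) + 3·(-9−5) + 7·(5−(9/2))) = ½·(-81 − 42 + 7/2) = -239/4.
[PA_2A_3] = ½·((7/2)·(9/2−(-9)) + 3·(-9−(-13/6)) + 7·(-13/6−(9/2))) = ½·(189/4 − 41/2 − 140/3) = -239/24, so the A_1-coordinate is (-239/24)/(-239/4) = 1/6.
[A_1PA_3] = ½·((-6)·(-13/6−(-9)) + (7/2)·(-9−5) + 7·(5−(-13/6))) = ½·(-41 − 49 + 301/6) = -239/12, so the A_2-coordinate is 1/3.
[A_1A_2P] = ½·((-6)·(9/2−(-13/6)) + 3·(-13/6−5) + (7/2)·(5−(9/2))) = ½·(-40 − 43/2 + 7/4) = -239/8, so the A_3-coordinate is 1/2.

(1/6, 1/3, 1/2)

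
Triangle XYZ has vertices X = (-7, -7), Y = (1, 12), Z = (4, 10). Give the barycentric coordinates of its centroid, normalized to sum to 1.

(1/3, 1/3, 1/3)

The centroid is the average of the vertices, so each weight is 1/3.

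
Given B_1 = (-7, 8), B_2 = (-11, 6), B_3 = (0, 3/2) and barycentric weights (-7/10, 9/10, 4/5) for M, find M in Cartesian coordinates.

M = (-7/10)·B_1 + (9/10)·B_2 + (4/5)·B_3.
x-coordinate: (-7/10)·(-7) + (9/10)·(-11) + (4/5)·0 = -5.
y-coordinate: (-7/10)·8 + (9/10)·6 + (4/5)·(3/2) = 1.

(-5, 1)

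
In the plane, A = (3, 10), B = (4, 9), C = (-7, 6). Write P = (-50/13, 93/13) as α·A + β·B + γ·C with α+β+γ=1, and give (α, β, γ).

Signed area of the reference triangle: [ABC] = ½·(3·(9−6) + 4·(6−10) + (-7)·(10−9)) = ½·(9 − 16 − 7) = -7.
[PBC] = ½·((-50/13)·(9−6) + 4·(6−(93/13)) + (-7)·(93/13−9)) = ½·(-150/13 − 60/13 + 168/13) = -21/13, so the A-coordinate is (-21/13)/(-7) = 3/13.
[APC] = ½·(3·(93/13−6) + (-50/13)·(6−10) + (-7)·(10−(93/13))) = ½·(45/13 + 200/13 − 259/13) = -7/13, so the B-coordinate is 1/13.
[ABP] = ½·(3·(9−(93/13)) + 4·(93/13−10) + (-50/13)·(10−9)) = ½·(72/13 − 148/13 − 50/13) = -63/13, so the C-coordinate is 9/13.

(3/13, 1/13, 9/13)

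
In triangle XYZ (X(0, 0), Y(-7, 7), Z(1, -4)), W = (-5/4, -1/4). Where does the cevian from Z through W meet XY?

Barycentric coordinates of W with respect to XYZ: (1/4, 1/4, 1/2).
On side XY the Z-coordinate is zero; dropping W's Z-weight 1/2 and renormalizing the remaining 1/4 : 1/4 gives weights 1/2, 1/2 on X, Y.
V = (1/2)·(0, 0) + (1/2)·(-7, 7) = (-7/2, 7/2).

(-7/2, 7/2)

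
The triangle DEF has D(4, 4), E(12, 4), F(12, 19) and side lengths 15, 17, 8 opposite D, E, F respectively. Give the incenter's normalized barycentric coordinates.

The incenter has barycentric coordinates proportional to the opposite side lengths: (15 : 17 : 8).
Normalizing by 15+17+8 = 40 gives (3/8, 17/40, 1/5).

(3/8, 17/40, 1/5)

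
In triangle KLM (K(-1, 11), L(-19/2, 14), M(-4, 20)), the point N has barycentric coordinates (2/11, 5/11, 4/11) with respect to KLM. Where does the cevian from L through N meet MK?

Line LN meets MK where the L-coordinate vanishes; zeroing N's L-weight and renormalizing leaves M, K-weights 4/11 : 2/11 → (2/3, 1/3).
So J = (2/3)·M + (1/3)·K = (-3, 17).

(-3, 17)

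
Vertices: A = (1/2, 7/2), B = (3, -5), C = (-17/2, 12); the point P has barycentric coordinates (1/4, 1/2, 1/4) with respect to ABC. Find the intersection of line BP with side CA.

(-4, 31/4)

Line BP meets CA where the B-coordinate vanishes; zeroing P's B-weight and renormalizing leaves C, A-weights 1/4 : 1/4 → (1/2, 1/2).
So Q = (1/2)·C + (1/2)·A = (-4, 31/4).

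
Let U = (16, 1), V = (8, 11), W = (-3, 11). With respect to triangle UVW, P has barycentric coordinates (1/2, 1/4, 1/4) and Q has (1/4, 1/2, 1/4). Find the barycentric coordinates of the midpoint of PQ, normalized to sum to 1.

Since both coordinate triples sum to 1, the midpoint's barycentrics are the componentwise average.
(1/2+1/4)/2 = 3/8; similarly 3/8 and 1/4.

(3/8, 3/8, 1/4)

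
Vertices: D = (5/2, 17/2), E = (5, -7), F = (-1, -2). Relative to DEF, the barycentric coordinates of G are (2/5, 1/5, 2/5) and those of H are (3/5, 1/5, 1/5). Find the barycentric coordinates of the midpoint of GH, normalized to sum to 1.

(1/2, 1/5, 3/10)

Since both coordinate triples sum to 1, the midpoint's barycentrics are the componentwise average.
(2/5+3/5)/2 = 1/2; similarly 1/5 and 3/10.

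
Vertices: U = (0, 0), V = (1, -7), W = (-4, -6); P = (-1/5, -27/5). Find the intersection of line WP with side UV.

(3/4, -21/4)

Barycentric coordinates of P with respect to UVW: (1/5, 3/5, 1/5).
On side UV the W-coordinate is zero; dropping P's W-weight 1/5 and renormalizing the remaining 1/5 : 3/5 gives weights 1/4, 3/4 on U, V.
Q = (1/4)·(0, 0) + (3/4)·(1, -7) = (3/4, -21/4).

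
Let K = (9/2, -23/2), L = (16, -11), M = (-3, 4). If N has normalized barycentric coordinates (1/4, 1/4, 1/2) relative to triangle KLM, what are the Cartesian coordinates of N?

N = (1/4)·K + (1/4)·L + (1/2)·M.
x-coordinate: (1/4)·(9/2) + (1/4)·16 + (1/2)·(-3) = 29/8.
y-coordinate: (1/4)·(-23/2) + (1/4)·(-11) + (1/2)·4 = -29/8.

(29/8, -29/8)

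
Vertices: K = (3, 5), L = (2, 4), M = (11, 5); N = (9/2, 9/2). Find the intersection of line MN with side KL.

(7/3, 13/3)

Barycentric coordinates of N with respect to KLM: (1/4, 1/2, 1/4).
On side KL the M-coordinate is zero; dropping N's M-weight 1/4 and renormalizing the remaining 1/4 : 1/2 gives weights 1/3, 2/3 on K, L.
J = (1/3)·(3, 5) + (2/3)·(2, 4) = (7/3, 13/3).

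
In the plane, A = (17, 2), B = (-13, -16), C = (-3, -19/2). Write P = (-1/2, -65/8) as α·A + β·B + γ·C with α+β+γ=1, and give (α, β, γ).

(1/6, 1/12, 3/4)

Signed area of the reference triangle: [ABC] = ½·(17·(-16−(-19/2)) + (-13)·(-19/2−2) + (-3)·(2−(-16))) = ½·(-221/2 + 299/2 − 54) = -15/2.
[PBC] = ½·((-1/2)·(-16−(-19/2)) + (-13)·(-19/2−(-65/8)) + (-3)·(-65/8−(-16))) = ½·(13/4 + 143/8 − 189/8) = -5/4, so the A-coordinate is (-5/4)/(-15/2) = 1/6.
[APC] = ½·(17·(-65/8−(-19/2)) + (-1/2)·(-19/2−2) + (-3)·(2−(-65/8))) = ½·(187/8 + 23/4 − 243/8) = -5/8, so the B-coordinate is 1/12.
[ABP] = ½·(17·(-16−(-65/8)) + (-13)·(-65/8−2) + (-1/2)·(2−(-16))) = ½·(-1071/8 + 1053/8 − 9) = -45/8, so the C-coordinate is 3/4.
Check: 1/6 + 1/12 + 3/4 = 1.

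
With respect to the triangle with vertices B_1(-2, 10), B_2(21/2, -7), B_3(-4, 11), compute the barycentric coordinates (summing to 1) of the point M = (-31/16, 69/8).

Signed area of the reference triangle: [B_1B_2B_3] = ½·((-2)·(-7−11) + (21/2)·(11−10) + (-4)·(10−(-7))) = ½·(36 + 21/2 − 68) = -43/4.
[MB_2B_3] = ½·((-31/16)·(-7−11) + (21/2)·(11−(69/8)) + (-4)·(69/8−(-7))) = ½·(279/8 + 399/16 − 125/2) = -43/32, so the B_1-coordinate is (-43/32)/(-43/4) = 1/8.
[B_1MB_3] = ½·((-2)·(69/8−11) + (-31/16)·(11−10) + (-4)·(10−(69/8))) = ½·(19/4 − 31/16 − 11/2) = -43/32, so the B_2-coordinate is 1/8.
[B_1B_2M] = ½·((-2)·(-7−(69/8)) + (21/2)·(69/8−10) + (-31/16)·(10−(-7))) = ½·(125/4 − 231/16 − 527/16) = -129/16, so the B_3-coordinate is 3/4.
Check: 1/8 + 1/8 + 3/4 = 1.

(1/8, 1/8, 3/4)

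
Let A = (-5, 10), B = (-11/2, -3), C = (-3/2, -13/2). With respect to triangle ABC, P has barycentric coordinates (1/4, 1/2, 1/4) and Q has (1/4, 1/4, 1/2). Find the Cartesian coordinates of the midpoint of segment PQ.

(-31/8, -17/16)

Barycentric coordinates of the midpoint are the average: (1/4, 3/8, 3/8).
Converting: (1/4)·A + (3/8)·B + (3/8)·C = (-31/8, -17/16).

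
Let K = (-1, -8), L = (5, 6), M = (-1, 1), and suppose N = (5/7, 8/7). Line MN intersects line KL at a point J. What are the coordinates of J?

(3, 4/3)

Barycentric coordinates of N with respect to KLM: (1/7, 2/7, 4/7).
On side KL the M-coordinate is zero; dropping N's M-weight 4/7 and renormalizing the remaining 1/7 : 2/7 gives weights 1/3, 2/3 on K, L.
J = (1/3)·(-1, -8) + (2/3)·(5, 6) = (3, 4/3).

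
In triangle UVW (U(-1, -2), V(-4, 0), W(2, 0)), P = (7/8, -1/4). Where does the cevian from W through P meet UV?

(-5/2, -1)

Barycentric coordinates of P with respect to UVW: (1/8, 1/8, 3/4).
On side UV the W-coordinate is zero; dropping P's W-weight 3/4 and renormalizing the remaining 1/8 : 1/8 gives weights 1/2, 1/2 on U, V.
Q = (1/2)·(-1, -2) + (1/2)·(-4, 0) = (-5/2, -1).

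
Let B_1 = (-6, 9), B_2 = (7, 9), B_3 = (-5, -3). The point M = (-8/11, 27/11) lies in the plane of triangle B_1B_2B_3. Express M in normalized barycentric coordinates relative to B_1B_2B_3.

(1/11, 4/11, 6/11)

Signed area of the reference triangle: [B_1B_2B_3] = ½·((-6)·(9−(-3)) + 7·(-3−9) + (-5)·(9−9)) = ½·(-72 − 84 + 0) = -78.
[MB_2B_3] = ½·((-8/11)·(9−(-3)) + 7·(-3−(27/11)) + (-5)·(27/11−9)) = ½·(-96/11 − 420/11 + 360/11) = -78/11, so the B_1-coordinate is (-78/11)/(-78) = 1/11.
[B_1MB_3] = ½·((-6)·(27/11−(-3)) + (-8/11)·(-3−9) + (-5)·(9−(27/11))) = ½·(-360/11 + 96/11 − 360/11) = -312/11, so the B_2-coordinate is 4/11.
[B_1B_2M] = ½·((-6)·(9−(27/11)) + 7·(27/11−9) + (-8/11)·(9−9)) = ½·(-432/11 − 504/11 + 0) = -468/11, so the B_3-coordinate is 6/11.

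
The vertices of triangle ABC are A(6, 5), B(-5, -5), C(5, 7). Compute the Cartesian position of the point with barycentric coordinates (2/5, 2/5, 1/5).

(7/5, 7/5)

P = (2/5)·A + (2/5)·B + (1/5)·C.
x-coordinate: (2/5)·6 + (2/5)·(-5) + (1/5)·5 = 7/5.
y-coordinate: (2/5)·5 + (2/5)·(-5) + (1/5)·7 = 7/5.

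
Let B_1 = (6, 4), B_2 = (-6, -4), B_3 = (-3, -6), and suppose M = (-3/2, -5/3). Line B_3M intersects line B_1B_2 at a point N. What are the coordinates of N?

(-6/5, -4/5)

Barycentric coordinates of M with respect to B_1B_2B_3: (1/3, 1/2, 1/6).
On side B_1B_2 the B_3-coordinate is zero; dropping M's B_3-weight 1/6 and renormalizing the remaining 1/3 : 1/2 gives weights 2/5, 3/5 on B_1, B_2.
N = (2/5)·(6, 4) + (3/5)·(-6, -4) = (-6/5, -4/5).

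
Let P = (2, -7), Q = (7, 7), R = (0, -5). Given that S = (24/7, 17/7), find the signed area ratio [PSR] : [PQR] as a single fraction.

[PQR] = ½·(2·(7−(-5)) + 7·(-5−(-7)) + 0·(-7−7)) = ½·(24 + 14 + 0) = 19.
[PSR] = ½·(2·(17/7−(-5)) + (24/7)·(-5−(-7)) + 0·(-7−(17/7))) = ½·(104/7 + 48/7 + 0) = 76/7, so the ratio is (76/7)/19 = 4/7.

4/7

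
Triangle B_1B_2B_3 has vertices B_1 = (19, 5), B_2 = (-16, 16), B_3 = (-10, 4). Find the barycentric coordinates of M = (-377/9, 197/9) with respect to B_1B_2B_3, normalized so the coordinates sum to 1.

Signed area of the reference triangle: [B_1B_2B_3] = ½·(19·(16−4) + (-16)·(4−5) + (-10)·(5−16)) = ½·(228 + 16 + 110) = 177.
[MB_2B_3] = ½·((-377/9)·(16−4) + (-16)·(4−(197/9)) + (-10)·(197/9−16)) = ½·(-1508/3 + 2576/9 − 530/9) = -413/3, so the B_1-coordinate is (-413/3)/177 = -7/9.
[B_1MB_3] = ½·(19·(197/9−4) + (-377/9)·(4−5) + (-10)·(5−(197/9))) = ½·(3059/9 + 377/9 + 1520/9) = 826/3, so the B_2-coordinate is 14/9.
[B_1B_2M] = ½·(19·(16−(197/9)) + (-16)·(197/9−5) + (-377/9)·(5−16)) = ½·(-1007/9 − 2432/9 + 4147/9) = 118/3, so the B_3-coordinate is 2/9.
Check: -7/9 + 14/9 + 2/9 = 1.

(-7/9, 14/9, 2/9)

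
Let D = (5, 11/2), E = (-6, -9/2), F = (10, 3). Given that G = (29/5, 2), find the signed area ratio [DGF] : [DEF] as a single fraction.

[DEF] = ½·(5·(-9/2−3) + (-6)·(3−(11/2)) + 10·(11/2−(-9/2))) = ½·(-75/2 + 15 + 100) = 155/4.
[DGF] = ½·(5·(2−3) + (29/5)·(3−(11/2)) + 10·(11/2−2)) = ½·(-5 − 29/2 + 35) = 31/4, so the ratio is (31/4)/(155/4) = 1/5.

1/5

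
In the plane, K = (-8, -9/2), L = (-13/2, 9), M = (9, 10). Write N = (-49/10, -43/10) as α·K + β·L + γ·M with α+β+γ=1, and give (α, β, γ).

Signed area of the reference triangle: [KLM] = ½·((-8)·(9−10) + (-13/2)·(10−(-9/2)) + 9·(-9/2−9)) = ½·(8 − 377/4 − 243/2) = -831/8.
[NLM] = ½·((-49/10)·(9−10) + (-13/2)·(10−(-43/10)) + 9·(-43/10−9)) = ½·(49/10 − 1859/20 − 1197/10) = -831/8, so the K-coordinate is (-831/8)/(-831/8) = 1.
[KNM] = ½·((-8)·(-43/10−10) + (-49/10)·(10−(-9/2)) + 9·(-9/2−(-43/10))) = ½·(572/5 − 1421/20 − 9/5) = 831/40, so the L-coordinate is -1/5.
[KLN] = ½·((-8)·(9−(-43/10)) + (-13/2)·(-43/10−(-9/2)) + (-49/10)·(-9/2−9)) = ½·(-532/5 − 13/10 + 1323/20) = -831/40, so the M-coordinate is 1/5.
Check: 1 − 1/5 + 1/5 = 1.

(1, -1/5, 1/5)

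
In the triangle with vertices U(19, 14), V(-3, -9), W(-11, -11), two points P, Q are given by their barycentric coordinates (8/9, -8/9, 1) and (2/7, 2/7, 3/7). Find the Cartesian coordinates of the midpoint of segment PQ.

Barycentric coordinates of the midpoint are the average: (37/63, -19/63, 5/7).
Converting: (37/63)·U + (-19/63)·V + (5/7)·W = (265/63, 194/63).

(265/63, 194/63)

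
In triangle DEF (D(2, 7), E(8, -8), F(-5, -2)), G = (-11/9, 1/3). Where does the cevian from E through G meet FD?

(-19/8, 11/8)

Barycentric coordinates of G with respect to DEF: (1/3, 1/9, 5/9).
On side FD the E-coordinate is zero; dropping G's E-weight 1/9 and renormalizing the remaining 5/9 : 1/3 gives weights 5/8, 3/8 on F, D.
H = (5/8)·(-5, -2) + (3/8)·(2, 7) = (-19/8, 11/8).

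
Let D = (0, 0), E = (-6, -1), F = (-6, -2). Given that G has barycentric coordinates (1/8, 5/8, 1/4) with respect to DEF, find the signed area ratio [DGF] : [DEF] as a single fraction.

The signed ratio [DGF]/[DEF] equals the barycentric coordinate of G at vertex E, which is 5/8.

5/8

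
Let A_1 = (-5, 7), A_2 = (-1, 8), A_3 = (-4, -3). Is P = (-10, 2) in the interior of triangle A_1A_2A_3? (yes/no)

Barycentric coordinates of P: (81/41, -55/41, 15/41).
The three coordinates are positive, negative, positive; a point is interior exactly when all three are positive.

no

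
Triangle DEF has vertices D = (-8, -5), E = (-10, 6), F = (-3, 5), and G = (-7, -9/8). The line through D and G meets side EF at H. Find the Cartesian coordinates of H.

Barycentric coordinates of G with respect to DEF: (5/8, 1/8, 1/4).
On side EF the D-coordinate is zero; dropping G's D-weight 5/8 and renormalizing the remaining 1/8 : 1/4 gives weights 1/3, 2/3 on E, F.
H = (1/3)·(-10, 6) + (2/3)·(-3, 5) = (-16/3, 16/3).

(-16/3, 16/3)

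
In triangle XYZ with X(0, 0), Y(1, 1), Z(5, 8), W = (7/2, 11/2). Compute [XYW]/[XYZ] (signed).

2/3

[XYZ] = ½·(0·(1−8) + 1·(8−0) + 5·(0−1)) = ½·(0 + 8 − 5) = 3/2.
[XYW] = ½·(0·(1−(11/2)) + 1·(11/2−0) + (7/2)·(0−1)) = ½·(0 + 11/2 − 7/2) = 1, so the ratio is 1/(3/2) = 2/3.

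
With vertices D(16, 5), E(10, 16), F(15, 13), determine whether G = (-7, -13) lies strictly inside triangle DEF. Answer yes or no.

no

Barycentric coordinates of G: (196/37, 202/37, -361/37).
The three coordinates are positive, positive, negative; a point is interior exactly when all three are positive.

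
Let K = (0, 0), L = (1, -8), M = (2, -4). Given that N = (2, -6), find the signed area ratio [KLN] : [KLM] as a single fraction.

5/6

[KLM] = ½·(0·(-8−(-4)) + 1·(-4−0) + 2·(0−(-8))) = ½·(0 − 4 + 16) = 6.
[KLN] = ½·(0·(-8−(-6)) + 1·(-6−0) + 2·(0−(-8))) = ½·(0 − 6 + 16) = 5, so the ratio is 5/6 = 5/6.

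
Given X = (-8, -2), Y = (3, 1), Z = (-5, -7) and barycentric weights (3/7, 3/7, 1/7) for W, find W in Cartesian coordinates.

W = (3/7)·X + (3/7)·Y + (1/7)·Z.
x-coordinate: (3/7)·(-8) + (3/7)·3 + (1/7)·(-5) = -20/7.
y-coordinate: (3/7)·(-2) + (3/7)·1 + (1/7)·(-7) = -10/7.

(-20/7, -10/7)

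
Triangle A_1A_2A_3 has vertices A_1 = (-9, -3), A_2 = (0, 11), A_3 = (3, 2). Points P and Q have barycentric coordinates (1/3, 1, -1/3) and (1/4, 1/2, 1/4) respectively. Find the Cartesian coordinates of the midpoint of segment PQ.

Barycentric coordinates of the midpoint are the average: (7/24, 3/4, -1/24).
Converting: (7/24)·A_1 + (3/4)·A_2 + (-1/24)·A_3 = (-11/4, 175/24).

(-11/4, 175/24)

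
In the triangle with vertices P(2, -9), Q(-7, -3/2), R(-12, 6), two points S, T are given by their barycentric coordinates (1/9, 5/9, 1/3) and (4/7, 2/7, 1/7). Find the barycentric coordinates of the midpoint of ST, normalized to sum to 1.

(43/126, 53/126, 5/21)

Since both coordinate triples sum to 1, the midpoint's barycentrics are the componentwise average.
(1/9+4/7)/2 = 43/126; similarly 53/126 and 5/21.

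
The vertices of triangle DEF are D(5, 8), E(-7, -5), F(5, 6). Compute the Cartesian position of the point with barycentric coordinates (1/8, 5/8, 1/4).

G = (1/8)·D + (5/8)·E + (1/4)·F.
x-coordinate: (1/8)·5 + (5/8)·(-7) + (1/4)·5 = -5/2.
y-coordinate: (1/8)·8 + (5/8)·(-5) + (1/4)·6 = -5/8.

(-5/2, -5/8)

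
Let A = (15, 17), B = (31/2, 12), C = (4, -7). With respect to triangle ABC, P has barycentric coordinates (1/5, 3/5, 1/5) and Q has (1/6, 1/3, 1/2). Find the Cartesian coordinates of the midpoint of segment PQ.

Barycentric coordinates of the midpoint are the average: (11/60, 7/15, 7/20).
Converting: (11/60)·A + (7/15)·B + (7/20)·C = (683/60, 94/15).

(683/60, 94/15)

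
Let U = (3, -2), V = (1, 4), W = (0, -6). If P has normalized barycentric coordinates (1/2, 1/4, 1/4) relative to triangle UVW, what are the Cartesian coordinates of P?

P = (1/2)·U + (1/4)·V + (1/4)·W.
x-coordinate: (1/2)·3 + (1/4)·1 + (1/4)·0 = 7/4.
y-coordinate: (1/2)·(-2) + (1/4)·4 + (1/4)·(-6) = -3/2.

(7/4, -3/2)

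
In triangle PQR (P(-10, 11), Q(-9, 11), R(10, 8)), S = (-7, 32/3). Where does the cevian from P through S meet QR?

(-53/8, 85/8)

Barycentric coordinates of S with respect to PQR: (1/9, 7/9, 1/9).
On side QR the P-coordinate is zero; dropping S's P-weight 1/9 and renormalizing the remaining 7/9 : 1/9 gives weights 7/8, 1/8 on Q, R.
T = (7/8)·(-9, 11) + (1/8)·(10, 8) = (-53/8, 85/8).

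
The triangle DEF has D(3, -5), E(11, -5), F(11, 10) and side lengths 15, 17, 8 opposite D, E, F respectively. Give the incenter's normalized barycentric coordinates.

(3/8, 17/40, 1/5)

The incenter has barycentric coordinates proportional to the opposite side lengths: (15 : 17 : 8).
Normalizing by 15+17+8 = 40 gives (3/8, 17/40, 1/5).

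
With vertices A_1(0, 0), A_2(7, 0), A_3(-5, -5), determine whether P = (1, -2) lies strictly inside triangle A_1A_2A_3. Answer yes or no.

yes

Barycentric coordinates of P: (6/35, 3/7, 2/5).
The three coordinates are positive, positive, positive; a point is interior exactly when all three are positive.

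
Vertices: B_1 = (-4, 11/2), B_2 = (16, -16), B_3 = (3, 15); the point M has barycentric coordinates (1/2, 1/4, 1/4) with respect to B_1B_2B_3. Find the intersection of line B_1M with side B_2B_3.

Line B_1M meets B_2B_3 where the B_1-coordinate vanishes; zeroing M's B_1-weight and renormalizing leaves B_2, B_3-weights 1/4 : 1/4 → (1/2, 1/2).
So N = (1/2)·B_2 + (1/2)·B_3 = (19/2, -1/2).

(19/2, -1/2)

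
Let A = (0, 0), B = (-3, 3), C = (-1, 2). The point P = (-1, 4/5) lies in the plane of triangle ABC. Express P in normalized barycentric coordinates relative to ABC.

(4/5, 2/5, -1/5)

Signed area of the reference triangle: [ABC] = ½·(0·(3−2) + (-3)·(2−0) + (-1)·(0−3)) = ½·(0 − 6 + 3) = -3/2.
[PBC] = ½·((-1)·(3−2) + (-3)·(2−(4/5)) + (-1)·(4/5−3)) = ½·(-1 − 18/5 + 11/5) = -6/5, so the A-coordinate is (-6/5)/(-3/2) = 4/5.
[APC] = ½·(0·(4/5−2) + (-1)·(2−0) + (-1)·(0−(4/5))) = ½·(0 − 2 + 4/5) = -3/5, so the B-coordinate is 2/5.
[ABP] = ½·(0·(3−(4/5)) + (-3)·(4/5−0) + (-1)·(0−3)) = ½·(0 − 12/5 + 3) = 3/10, so the C-coordinate is -1/5.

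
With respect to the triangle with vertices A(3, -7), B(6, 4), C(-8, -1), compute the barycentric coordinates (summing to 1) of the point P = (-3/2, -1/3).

Signed area of the reference triangle: [ABC] = ½·(3·(4−(-1)) + 6·(-1−(-7)) + (-8)·(-7−4)) = ½·(15 + 36 + 88) = 139/2.
[PBC] = ½·((-3/2)·(4−(-1)) + 6·(-1−(-1/3)) + (-8)·(-1/3−4)) = ½·(-15/2 − 4 + 104/3) = 139/12, so the A-coordinate is (139/12)/(139/2) = 1/6.
[APC] = ½·(3·(-1/3−(-1)) + (-3/2)·(-1−(-7)) + (-8)·(-7−(-1/3))) = ½·(2 − 9 + 160/3) = 139/6, so the B-coordinate is 1/3.
[ABP] = ½·(3·(4−(-1/3)) + 6·(-1/3−(-7)) + (-3/2)·(-7−4)) = ½·(13 + 40 + 33/2) = 139/4, so the C-coordinate is 1/2.
Check: 1/6 + 1/3 + 1/2 = 1.

(1/6, 1/3, 1/2)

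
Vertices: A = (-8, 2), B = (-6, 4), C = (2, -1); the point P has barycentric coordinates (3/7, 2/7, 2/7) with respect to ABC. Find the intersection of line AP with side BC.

Line AP meets BC where the A-coordinate vanishes; zeroing P's A-weight and renormalizing leaves B, C-weights 2/7 : 2/7 → (1/2, 1/2).
So Q = (1/2)·B + (1/2)·C = (-2, 3/2).

(-2, 3/2)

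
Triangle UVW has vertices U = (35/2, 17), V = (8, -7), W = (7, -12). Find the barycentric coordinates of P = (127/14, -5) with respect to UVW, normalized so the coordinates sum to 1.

(1/7, 4/7, 2/7)

Signed area of the reference triangle: [UVW] = ½·((35/2)·(-7−(-12)) + 8·(-12−17) + 7·(17−(-7))) = ½·(175/2 − 232 + 168) = 47/4.
[PVW] = ½·((127/14)·(-7−(-12)) + 8·(-12−(-5)) + 7·(-5−(-7))) = ½·(635/14 − 56 + 14) = 47/28, so the U-coordinate is (47/28)/(47/4) = 1/7.
[UPW] = ½·((35/2)·(-5−(-12)) + (127/14)·(-12−17) + 7·(17−(-5))) = ½·(245/2 − 3683/14 + 154) = 47/7, so the V-coordinate is 4/7.
[UVP] = ½·((35/2)·(-7−(-5)) + 8·(-5−17) + (127/14)·(17−(-7))) = ½·(-35 − 176 + 1524/7) = 47/14, so the W-coordinate is 2/7.
Check: 1/7 + 4/7 + 2/7 = 1.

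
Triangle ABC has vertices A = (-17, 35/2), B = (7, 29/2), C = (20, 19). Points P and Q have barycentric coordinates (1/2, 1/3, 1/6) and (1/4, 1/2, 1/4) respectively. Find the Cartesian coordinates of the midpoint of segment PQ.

Barycentric coordinates of the midpoint are the average: (3/8, 5/12, 5/24).
Converting: (3/8)·A + (5/12)·B + (5/24)·C = (17/24, 265/16).

(17/24, 265/16)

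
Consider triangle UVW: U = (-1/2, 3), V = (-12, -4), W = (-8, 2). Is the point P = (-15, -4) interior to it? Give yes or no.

Barycentric coordinates of P: (-18/41, 38/41, 21/41).
The three coordinates are negative, positive, positive; a point is interior exactly when all three are positive.

no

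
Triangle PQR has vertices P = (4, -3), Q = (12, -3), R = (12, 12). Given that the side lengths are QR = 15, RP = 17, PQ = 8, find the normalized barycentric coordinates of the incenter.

(3/8, 17/40, 1/5)

The incenter has barycentric coordinates proportional to the opposite side lengths: (15 : 17 : 8).
Normalizing by 15+17+8 = 40 gives (3/8, 17/40, 1/5).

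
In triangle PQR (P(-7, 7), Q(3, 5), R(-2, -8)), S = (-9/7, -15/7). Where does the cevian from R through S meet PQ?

Barycentric coordinates of S with respect to PQR: (1/7, 2/7, 4/7).
On side PQ the R-coordinate is zero; dropping S's R-weight 4/7 and renormalizing the remaining 1/7 : 2/7 gives weights 1/3, 2/3 on P, Q.
T = (1/3)·(-7, 7) + (2/3)·(3, 5) = (-1/3, 17/3).

(-1/3, 17/3)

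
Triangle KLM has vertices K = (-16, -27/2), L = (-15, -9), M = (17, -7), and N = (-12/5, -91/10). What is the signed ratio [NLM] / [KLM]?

[KLM] = ½·((-16)·(-9−(-7)) + (-15)·(-7−(-27/2)) + 17·(-27/2−(-9))) = ½·(32 − 195/2 − 153/2) = -71.
[NLM] = ½·((-12/5)·(-9−(-7)) + (-15)·(-7−(-91/10)) + 17·(-91/10−(-9))) = ½·(24/5 − 63/2 − 17/10) = -71/5, so the ratio is (-71/5)/(-71) = 1/5.

1/5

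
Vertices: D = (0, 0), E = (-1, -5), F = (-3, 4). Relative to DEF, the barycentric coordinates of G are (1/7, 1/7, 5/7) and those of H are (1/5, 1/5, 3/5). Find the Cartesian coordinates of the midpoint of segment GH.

Barycentric coordinates of the midpoint are the average: (6/35, 6/35, 23/35).
Converting: (6/35)·D + (6/35)·E + (23/35)·F = (-15/7, 62/35).

(-15/7, 62/35)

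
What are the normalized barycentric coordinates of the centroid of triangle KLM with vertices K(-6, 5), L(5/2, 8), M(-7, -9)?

(1/3, 1/3, 1/3)

The centroid is the average of the vertices, so each weight is 1/3.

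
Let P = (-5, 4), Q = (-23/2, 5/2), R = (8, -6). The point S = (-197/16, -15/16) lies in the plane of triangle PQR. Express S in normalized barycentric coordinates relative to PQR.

Signed area of the reference triangle: [PQR] = ½·((-5)·(5/2−(-6)) + (-23/2)·(-6−4) + 8·(4−(5/2))) = ½·(-85/2 + 115 + 12) = 169/4.
[SQR] = ½·((-197/16)·(5/2−(-6)) + (-23/2)·(-6−(-15/16)) + 8·(-15/16−(5/2))) = ½·(-3349/32 + 1863/32 − 55/2) = -1183/32, so the P-coordinate is (-1183/32)/(169/4) = -7/8.
[PSR] = ½·((-5)·(-15/16−(-6)) + (-197/16)·(-6−4) + 8·(4−(-15/16))) = ½·(-405/16 + 985/8 + 79/2) = 2197/32, so the Q-coordinate is 13/8.
[PQS] = ½·((-5)·(5/2−(-15/16)) + (-23/2)·(-15/16−4) + (-197/16)·(4−(5/2))) = ½·(-275/16 + 1817/32 − 591/32) = 169/16, so the R-coordinate is 1/4.

(-7/8, 13/8, 1/4)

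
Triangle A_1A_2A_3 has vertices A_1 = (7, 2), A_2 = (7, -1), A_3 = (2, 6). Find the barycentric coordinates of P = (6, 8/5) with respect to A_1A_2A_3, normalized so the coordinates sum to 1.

Signed area of the reference triangle: [A_1A_2A_3] = ½·(7·(-1−6) + 7·(6−2) + 2·(2−(-1))) = ½·(-49 + 28 + 6) = -15/2.
[PA_2A_3] = ½·(6·(-1−6) + 7·(6−(8/5)) + 2·(8/5−(-1))) = ½·(-42 + 154/5 + 26/5) = -3, so the A_1-coordinate is (-3)/(-15/2) = 2/5.
[A_1PA_3] = ½·(7·(8/5−6) + 6·(6−2) + 2·(2−(8/5))) = ½·(-154/5 + 24 + 4/5) = -3, so the A_2-coordinate is 2/5.
[A_1A_2P] = ½·(7·(-1−(8/5)) + 7·(8/5−2) + 6·(2−(-1))) = ½·(-91/5 − 14/5 + 18) = -3/2, so the A_3-coordinate is 1/5.

(2/5, 2/5, 1/5)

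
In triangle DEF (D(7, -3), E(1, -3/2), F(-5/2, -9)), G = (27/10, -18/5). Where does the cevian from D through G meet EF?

(-1/6, -4)

Barycentric coordinates of G with respect to DEF: (2/5, 2/5, 1/5).
On side EF the D-coordinate is zero; dropping G's D-weight 2/5 and renormalizing the remaining 2/5 : 1/5 gives weights 2/3, 1/3 on E, F.
H = (2/3)·(1, -3/2) + (1/3)·(-5/2, -9) = (-1/6, -4).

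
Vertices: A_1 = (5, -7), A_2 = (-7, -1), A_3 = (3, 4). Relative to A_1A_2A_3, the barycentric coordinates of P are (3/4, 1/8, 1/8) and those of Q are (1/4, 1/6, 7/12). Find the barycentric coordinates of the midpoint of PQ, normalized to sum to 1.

(1/2, 7/48, 17/48)

Since both coordinate triples sum to 1, the midpoint's barycentrics are the componentwise average.
(3/4+1/4)/2 = 1/2; similarly 7/48 and 17/48.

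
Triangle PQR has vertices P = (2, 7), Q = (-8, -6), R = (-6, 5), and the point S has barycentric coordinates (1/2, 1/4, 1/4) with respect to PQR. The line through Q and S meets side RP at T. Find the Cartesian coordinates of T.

(-2/3, 19/3)

Line QS meets RP where the Q-coordinate vanishes; zeroing S's Q-weight and renormalizing leaves R, P-weights 1/4 : 1/2 → (1/3, 2/3).
So T = (1/3)·R + (2/3)·P = (-2/3, 19/3).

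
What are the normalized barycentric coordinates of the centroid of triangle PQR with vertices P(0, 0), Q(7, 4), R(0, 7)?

The centroid is the average of the vertices, so each weight is 1/3.

(1/3, 1/3, 1/3)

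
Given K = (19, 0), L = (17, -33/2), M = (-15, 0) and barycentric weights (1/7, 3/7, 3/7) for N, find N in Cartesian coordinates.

N = (1/7)·K + (3/7)·L + (3/7)·M.
x-coordinate: (1/7)·19 + (3/7)·17 + (3/7)·(-15) = 25/7.
y-coordinate: (1/7)·0 + (3/7)·(-33/2) + (3/7)·0 = -99/14.

(25/7, -99/14)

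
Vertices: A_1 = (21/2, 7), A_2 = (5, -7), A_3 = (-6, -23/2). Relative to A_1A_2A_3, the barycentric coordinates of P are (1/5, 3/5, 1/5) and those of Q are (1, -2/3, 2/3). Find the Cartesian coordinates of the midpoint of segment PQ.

Barycentric coordinates of the midpoint are the average: (3/5, -1/30, 13/30).
Converting: (3/5)·A_1 + (-1/30)·A_2 + (13/30)·A_3 = (53/15, -11/20).

(53/15, -11/20)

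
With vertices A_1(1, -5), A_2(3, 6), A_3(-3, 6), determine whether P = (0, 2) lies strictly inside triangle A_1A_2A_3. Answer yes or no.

yes

Barycentric coordinates of P: (4/11, 17/66, 25/66).
The three coordinates are positive, positive, positive; a point is interior exactly when all three are positive.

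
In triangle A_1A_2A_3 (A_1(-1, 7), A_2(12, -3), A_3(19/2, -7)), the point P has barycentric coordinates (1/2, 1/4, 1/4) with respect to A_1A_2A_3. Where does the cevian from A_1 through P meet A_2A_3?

(43/4, -5)

Line A_1P meets A_2A_3 where the A_1-coordinate vanishes; zeroing P's A_1-weight and renormalizing leaves A_2, A_3-weights 1/4 : 1/4 → (1/2, 1/2).
So Q = (1/2)·A_2 + (1/2)·A_3 = (43/4, -5).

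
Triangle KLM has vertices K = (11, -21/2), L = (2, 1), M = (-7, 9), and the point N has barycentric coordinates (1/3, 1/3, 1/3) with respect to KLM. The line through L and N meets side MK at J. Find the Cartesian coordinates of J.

Line LN meets MK where the L-coordinate vanishes; zeroing N's L-weight and renormalizing leaves M, K-weights 1/3 : 1/3 → (1/2, 1/2).
So J = (1/2)·M + (1/2)·K = (2, -3/4).

(2, -3/4)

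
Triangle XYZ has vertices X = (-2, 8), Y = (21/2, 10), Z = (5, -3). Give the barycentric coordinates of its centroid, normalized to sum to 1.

(1/3, 1/3, 1/3)

The centroid is the average of the vertices, so each weight is 1/3.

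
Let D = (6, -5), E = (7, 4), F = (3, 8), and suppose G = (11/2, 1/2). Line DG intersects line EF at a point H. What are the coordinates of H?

Barycentric coordinates of G with respect to DEF: (1/2, 1/4, 1/4).
On side EF the D-coordinate is zero; dropping G's D-weight 1/2 and renormalizing the remaining 1/4 : 1/4 gives weights 1/2, 1/2 on E, F.
H = (1/2)·(7, 4) + (1/2)·(3, 8) = (5, 6).

(5, 6)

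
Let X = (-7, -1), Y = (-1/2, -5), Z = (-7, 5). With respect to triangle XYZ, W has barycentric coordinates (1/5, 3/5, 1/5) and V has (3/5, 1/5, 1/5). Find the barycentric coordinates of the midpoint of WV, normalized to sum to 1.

(2/5, 2/5, 1/5)

Since both coordinate triples sum to 1, the midpoint's barycentrics are the componentwise average.
(1/5+3/5)/2 = 2/5; similarly 2/5 and 1/5.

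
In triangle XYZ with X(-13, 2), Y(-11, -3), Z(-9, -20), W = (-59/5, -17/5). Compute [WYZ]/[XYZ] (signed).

3/5

[XYZ] = ½·((-13)·(-3−(-20)) + (-11)·(-20−2) + (-9)·(2−(-3))) = ½·(-221 + 242 − 45) = -12.
[WYZ] = ½·((-59/5)·(-3−(-20)) + (-11)·(-20−(-17/5)) + (-9)·(-17/5−(-3))) = ½·(-1003/5 + 913/5 + 18/5) = -36/5, so the ratio is (-36/5)/(-12) = 3/5.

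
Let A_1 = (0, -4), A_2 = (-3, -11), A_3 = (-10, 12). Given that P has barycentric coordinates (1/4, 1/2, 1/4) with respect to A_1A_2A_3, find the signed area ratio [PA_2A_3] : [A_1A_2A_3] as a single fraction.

1/4

The signed ratio [PA_2A_3]/[A_1A_2A_3] equals the barycentric coordinate of P at vertex A_1, which is 1/4.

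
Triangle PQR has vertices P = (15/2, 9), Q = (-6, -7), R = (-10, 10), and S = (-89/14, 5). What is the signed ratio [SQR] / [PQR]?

1/7

[PQR] = ½·((15/2)·(-7−10) + (-6)·(10−9) + (-10)·(9−(-7))) = ½·(-255/2 − 6 − 160) = -587/4.
[SQR] = ½·((-89/14)·(-7−10) + (-6)·(10−5) + (-10)·(5−(-7))) = ½·(1513/14 − 30 − 120) = -587/28, so the ratio is (-587/28)/(-587/4) = 1/7.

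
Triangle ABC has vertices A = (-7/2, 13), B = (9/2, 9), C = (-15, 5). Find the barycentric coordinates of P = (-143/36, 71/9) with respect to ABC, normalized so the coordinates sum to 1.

Signed area of the reference triangle: [ABC] = ½·((-7/2)·(9−5) + (9/2)·(5−13) + (-15)·(13−9)) = ½·(-14 − 36 − 60) = -55.
[PBC] = ½·((-143/36)·(9−5) + (9/2)·(5−(71/9)) + (-15)·(71/9−9)) = ½·(-143/9 − 13 + 50/3) = -55/9, so the A-coordinate is (-55/9)/(-55) = 1/9.
[APC] = ½·((-7/2)·(71/9−5) + (-143/36)·(5−13) + (-15)·(13−(71/9))) = ½·(-91/9 + 286/9 − 230/3) = -55/2, so the B-coordinate is 1/2.
[ABP] = ½·((-7/2)·(9−(71/9)) + (9/2)·(71/9−13) + (-143/36)·(13−9)) = ½·(-35/9 − 23 − 143/9) = -385/18, so the C-coordinate is 7/18.

(1/9, 1/2, 7/18)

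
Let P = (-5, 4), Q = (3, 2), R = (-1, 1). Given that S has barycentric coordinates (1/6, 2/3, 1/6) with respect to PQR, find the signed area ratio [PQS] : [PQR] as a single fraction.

1/6

The signed ratio [PQS]/[PQR] equals the barycentric coordinate of S at vertex R, which is 1/6.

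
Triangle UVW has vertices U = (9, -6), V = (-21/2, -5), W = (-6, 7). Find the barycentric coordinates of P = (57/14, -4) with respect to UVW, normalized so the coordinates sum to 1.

(5/7, 1/7, 1/7)

Signed area of the reference triangle: [UVW] = ½·(9·(-5−7) + (-21/2)·(7−(-6)) + (-6)·(-6−(-5))) = ½·(-108 − 273/2 + 6) = -477/4.
[PVW] = ½·((57/14)·(-5−7) + (-21/2)·(7−(-4)) + (-6)·(-4−(-5))) = ½·(-342/7 − 231/2 − 6) = -2385/28, so the U-coordinate is (-2385/28)/(-477/4) = 5/7.
[UPW] = ½·(9·(-4−7) + (57/14)·(7−(-6)) + (-6)·(-6−(-4))) = ½·(-99 + 741/14 + 12) = -477/28, so the V-coordinate is 1/7.
[UVP] = ½·(9·(-5−(-4)) + (-21/2)·(-4−(-6)) + (57/14)·(-6−(-5))) = ½·(-9 − 21 − 57/14) = -477/28, so the W-coordinate is 1/7.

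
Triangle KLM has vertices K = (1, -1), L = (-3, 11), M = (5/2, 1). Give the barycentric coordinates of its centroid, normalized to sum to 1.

The centroid is the average of the vertices, so each weight is 1/3.

(1/3, 1/3, 1/3)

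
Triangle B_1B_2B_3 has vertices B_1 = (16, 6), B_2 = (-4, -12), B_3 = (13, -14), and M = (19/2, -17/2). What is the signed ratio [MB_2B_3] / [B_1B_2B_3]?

[B_1B_2B_3] = ½·(16·(-12−(-14)) + (-4)·(-14−6) + 13·(6−(-12))) = ½·(32 + 80 + 234) = 173.
[MB_2B_3] = ½·((19/2)·(-12−(-14)) + (-4)·(-14−(-17/2)) + 13·(-17/2−(-12))) = ½·(19 + 22 + 91/2) = 173/4, so the ratio is (173/4)/173 = 1/4.

1/4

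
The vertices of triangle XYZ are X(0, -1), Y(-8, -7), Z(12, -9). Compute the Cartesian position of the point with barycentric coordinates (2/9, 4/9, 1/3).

(4/9, -19/3)

W = (2/9)·X + (4/9)·Y + (1/3)·Z.
x-coordinate: (2/9)·0 + (4/9)·(-8) + (1/3)·12 = 4/9.
y-coordinate: (2/9)·(-1) + (4/9)·(-7) + (1/3)·(-9) = -19/3.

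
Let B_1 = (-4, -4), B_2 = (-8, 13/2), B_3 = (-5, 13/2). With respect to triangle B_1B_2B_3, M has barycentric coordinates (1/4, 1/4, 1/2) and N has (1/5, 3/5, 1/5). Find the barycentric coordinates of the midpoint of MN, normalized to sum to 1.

(9/40, 17/40, 7/20)

Since both coordinate triples sum to 1, the midpoint's barycentrics are the componentwise average.
(1/4+1/5)/2 = 9/40; similarly 17/40 and 7/20.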